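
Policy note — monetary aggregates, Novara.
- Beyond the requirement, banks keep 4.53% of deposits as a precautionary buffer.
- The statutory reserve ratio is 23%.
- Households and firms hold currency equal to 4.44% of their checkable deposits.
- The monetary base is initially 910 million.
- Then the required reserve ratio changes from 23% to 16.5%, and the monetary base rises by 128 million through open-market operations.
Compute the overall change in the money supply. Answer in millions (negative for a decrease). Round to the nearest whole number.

Before: m₁ = (1 + 0.0444) / (0.23 + 0.0453 + 0.0444) ≈ 3.26681, MB₁ = 910, so M₁ = 3.26681 × 910 = 2972.7971 million.
After: m₂ = (1 + 0.0444) / (0.165 + 0.0453 + 0.0444) ≈ 4.10051, MB₂ = 910 + 128 = 1038, so M₂ = 4.10051 × 1038 ≈ 4256.3294 million.
ΔM = M₂ − M₁ = 4256.3294 − 2972.7971 = 1283.5323 million.

1284 million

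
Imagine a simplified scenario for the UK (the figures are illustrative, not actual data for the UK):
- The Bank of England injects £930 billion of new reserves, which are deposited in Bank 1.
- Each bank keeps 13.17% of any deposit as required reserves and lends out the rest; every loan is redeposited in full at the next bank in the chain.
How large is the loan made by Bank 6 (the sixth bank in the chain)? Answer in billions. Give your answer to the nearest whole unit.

£399 billion

Each bank lends a fraction (1 − rr) = 0.8683 of the deposit it receives, so Bank 6 receives 930·0.8683^5 and lends 930·0.8683^6 ≈ 398.5674 billion.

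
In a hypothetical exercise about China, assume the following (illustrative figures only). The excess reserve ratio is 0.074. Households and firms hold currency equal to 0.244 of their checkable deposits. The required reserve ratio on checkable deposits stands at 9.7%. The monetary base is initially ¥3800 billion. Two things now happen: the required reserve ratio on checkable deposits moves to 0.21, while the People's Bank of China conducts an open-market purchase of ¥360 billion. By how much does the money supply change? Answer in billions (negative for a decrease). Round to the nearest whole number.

Before: m₁ = (1 + 0.244) / (0.097 + 0.074 + 0.244) ≈ 2.99759, MB₁ = 3800, so M₁ = 2.99759 × 3800 = 11390.842 billion.
After: m₂ = (1 + 0.244) / (0.21 + 0.074 + 0.244) ≈ 2.35606, MB₂ = 3800 + 360 = 4160, so M₂ = 2.35606 × 4160 = 9801.2096 billion.
ΔM = M₂ − M₁ = 9801.2096 − 11390.842 = -1589.6324 billion.

-1590 billion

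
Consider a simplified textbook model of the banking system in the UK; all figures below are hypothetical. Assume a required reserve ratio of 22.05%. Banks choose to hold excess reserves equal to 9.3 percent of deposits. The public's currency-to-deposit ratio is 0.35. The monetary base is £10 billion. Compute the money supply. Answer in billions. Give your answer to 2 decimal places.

The money multiplier is m = (1 + c) / (rr + e + c) = (1 + 0.35) / (0.2205 + 0.093 + 0.35) ≈ 2.0347.
So M = m × MB = 2.0347 × 10 = 20.347 billion.

£20.35 billion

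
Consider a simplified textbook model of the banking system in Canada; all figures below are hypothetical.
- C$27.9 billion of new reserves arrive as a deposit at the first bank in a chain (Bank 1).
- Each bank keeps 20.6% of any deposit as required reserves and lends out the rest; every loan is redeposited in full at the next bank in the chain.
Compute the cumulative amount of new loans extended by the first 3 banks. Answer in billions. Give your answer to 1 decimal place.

C$53.7 billion

Bank i lends (1 − rr)^i of the original deposit: Bank 1 lends 27.9·0.7940 = 22.1526, Bank 2 lends 27.9·0.7940² ≈ 17.5892, and so on.
Summing a geometric series: total = 27.9·[0.7940·(1 − 0.7940^3) / (1 − 0.7940)] ≈ 53.7076 billion.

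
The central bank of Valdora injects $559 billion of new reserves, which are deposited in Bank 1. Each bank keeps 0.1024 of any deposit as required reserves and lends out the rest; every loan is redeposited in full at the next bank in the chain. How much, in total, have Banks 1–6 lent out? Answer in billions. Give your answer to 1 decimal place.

$2337.3 billion

Bank i lends (1 − rr)^i of the original deposit: Bank 1 lends 559·0.8976 = 501.7584, Bank 2 lends 559·0.8976² ≈ 450.3783, and so on.
Summing a geometric series: total = 559·[0.8976·(1 − 0.8976^6) / (1 − 0.8976)] ≈ 2337.3198 billion.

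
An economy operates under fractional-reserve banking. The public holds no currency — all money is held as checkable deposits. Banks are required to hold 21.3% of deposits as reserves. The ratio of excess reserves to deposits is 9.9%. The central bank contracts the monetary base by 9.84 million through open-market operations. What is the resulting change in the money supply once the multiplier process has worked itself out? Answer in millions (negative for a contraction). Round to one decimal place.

-31.5 million

The money multiplier is m = 1 / (rr + e) = 1 / (0.213 + 0.099) ≈ 3.2051.
The sale removes 9.84 million of base, so ΔM = m × ΔMB = 3.2051 × (−9.84) ≈ -31.5382 million.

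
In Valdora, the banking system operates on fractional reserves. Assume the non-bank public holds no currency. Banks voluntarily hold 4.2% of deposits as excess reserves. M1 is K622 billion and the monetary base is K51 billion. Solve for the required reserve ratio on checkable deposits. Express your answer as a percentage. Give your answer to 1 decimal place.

4.0%

Using m = M/MB = 622/51 ≈ 12.196078. Since m = (1 + c)/(c + rr + e), the denominator satisfies c + rr + e = (1 + c)/m = (1 + 0) / 12.196078 ≈ 0.081994.
With c = 0 and e = 0.042, the required reserve ratio on checkable deposits is 0.081994 − 0 − 0.042 = 0.039994.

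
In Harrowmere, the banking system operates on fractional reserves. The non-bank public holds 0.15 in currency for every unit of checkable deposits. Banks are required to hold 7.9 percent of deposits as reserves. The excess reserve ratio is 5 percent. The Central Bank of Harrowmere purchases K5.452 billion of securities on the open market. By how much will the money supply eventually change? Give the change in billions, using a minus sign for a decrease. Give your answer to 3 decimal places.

The money multiplier is m = (1 + c) / (rr + e + c) = (1 + 0.15) / (0.079 + 0.05 + 0.15) ≈ 4.12186.
The purchase adds 5.452 billion of base, so ΔM = m × ΔMB = 4.12186 × (+5.452) ≈ 22.4724 billion.

K22.472 billion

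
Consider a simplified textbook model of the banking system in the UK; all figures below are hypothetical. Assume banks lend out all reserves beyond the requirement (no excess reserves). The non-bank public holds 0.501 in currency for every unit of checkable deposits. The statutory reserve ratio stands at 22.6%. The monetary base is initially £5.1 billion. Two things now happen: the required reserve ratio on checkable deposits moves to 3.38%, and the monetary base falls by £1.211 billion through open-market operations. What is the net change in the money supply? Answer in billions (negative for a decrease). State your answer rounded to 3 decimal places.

£0.385 billion

Before: m₁ = (1 + 0.501) / (0.226 + 0.501) ≈ 2.06465, MB₁ = 5.1, so M₁ = 2.06465 × 5.1 ≈ 10.5297 billion.
After: m₂ = (1 + 0.501) / (0.0338 + 0.501) ≈ 2.80666, MB₂ = 5.1 − 1.211 = 3.889, so M₂ = 2.80666 × 3.889 ≈ 10.9151 billion.
ΔM = M₂ − M₁ = 10.9151 − 10.5297 = 0.3854 billion.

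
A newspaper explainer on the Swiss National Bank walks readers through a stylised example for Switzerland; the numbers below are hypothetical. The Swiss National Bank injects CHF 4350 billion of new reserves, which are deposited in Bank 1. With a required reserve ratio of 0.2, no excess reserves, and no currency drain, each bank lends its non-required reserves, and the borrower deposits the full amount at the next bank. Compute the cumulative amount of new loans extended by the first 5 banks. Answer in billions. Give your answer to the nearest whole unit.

CHF 11698 billion

Bank i lends (1 − rr)^i of the original deposit: Bank 1 lends 4350·0.8000 = 3480.0000, Bank 2 lends 4350·0.8000² = 2784.0000, and so on.
Summing a geometric series: total = 4350·[0.8000·(1 − 0.8000^5) / (1 − 0.8000)] = 11698.3680 billion.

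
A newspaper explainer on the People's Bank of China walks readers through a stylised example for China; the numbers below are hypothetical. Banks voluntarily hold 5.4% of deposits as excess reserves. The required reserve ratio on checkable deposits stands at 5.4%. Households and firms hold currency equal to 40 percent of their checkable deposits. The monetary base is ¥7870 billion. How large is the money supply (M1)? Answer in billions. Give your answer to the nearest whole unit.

¥21689 billion

The money multiplier is m = (1 + c) / (rr + e + c) = (1 + 0.4) / (0.054 + 0.054 + 0.4) ≈ 2.75591.
So M = m × MB = 2.75591 × 7870 = 21689.0117 billion.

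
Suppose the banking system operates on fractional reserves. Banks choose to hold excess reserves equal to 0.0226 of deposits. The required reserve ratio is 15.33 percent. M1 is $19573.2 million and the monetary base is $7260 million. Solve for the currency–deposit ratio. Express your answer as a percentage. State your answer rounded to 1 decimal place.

31.0%

Using m = M/MB = 19573.2/7260 ≈ 2.696033. From m = (1 + c)/(c + rr + e), rearranging gives 1 + c = m·(c + rr + e), so c·(1 − m) = m·(rr + e) − 1.
Hence c = [m·(rr + e) − 1]/(1 − m) = [2.696033 × (0.1533 + 0.0226) − 1] / (1 − 2.696033) ≈ 0.309999.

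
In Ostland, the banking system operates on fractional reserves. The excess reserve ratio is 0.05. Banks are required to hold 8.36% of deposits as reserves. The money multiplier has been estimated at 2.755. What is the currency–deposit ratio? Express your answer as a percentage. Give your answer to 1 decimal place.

36.0%

Using m = 2.755. From m = (1 + c)/(c + rr + e), rearranging gives 1 + c = m·(c + rr + e), so c·(1 − m) = m·(rr + e) − 1.
Hence c = [m·(rr + e) − 1]/(1 − m) = [2.755 × (0.0836 + 0.05) − 1] / (1 − 2.755) ≈ 0.360075.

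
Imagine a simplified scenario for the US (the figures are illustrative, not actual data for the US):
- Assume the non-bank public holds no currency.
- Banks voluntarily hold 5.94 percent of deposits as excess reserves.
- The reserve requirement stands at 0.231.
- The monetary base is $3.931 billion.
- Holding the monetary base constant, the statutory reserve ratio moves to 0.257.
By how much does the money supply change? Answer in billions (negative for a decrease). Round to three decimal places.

-1.112 billion

Initially m₁ = 1 / (0.231 + 0.0594) ≈ 3.44353, so M₁ = 3.44353 × 3.931 ≈ 13.5365 billion.
After the change m₂ = 1 / (0.257 + 0.0594) ≈ 3.16056, so M₂ = 3.16056 × 3.931 ≈ 12.4242 billion.
ΔM = M₂ − M₁ = 12.4242 − 13.5365 = -1.1123 billion.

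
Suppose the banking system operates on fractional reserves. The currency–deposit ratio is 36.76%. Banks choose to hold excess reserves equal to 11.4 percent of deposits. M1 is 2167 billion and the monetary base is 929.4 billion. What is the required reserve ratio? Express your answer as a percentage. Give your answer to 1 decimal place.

Using m = M/MB = 2167/929.4 ≈ 2.331612. Since m = (1 + c)/(c + rr + e), the denominator satisfies c + rr + e = (1 + c)/m = (1 + 0.3676) / 2.331612 ≈ 0.586547.
With c = 0.3676 and e = 0.114, the required reserve ratio is 0.586547 − 0.3676 − 0.114 = 0.104947.

10.5%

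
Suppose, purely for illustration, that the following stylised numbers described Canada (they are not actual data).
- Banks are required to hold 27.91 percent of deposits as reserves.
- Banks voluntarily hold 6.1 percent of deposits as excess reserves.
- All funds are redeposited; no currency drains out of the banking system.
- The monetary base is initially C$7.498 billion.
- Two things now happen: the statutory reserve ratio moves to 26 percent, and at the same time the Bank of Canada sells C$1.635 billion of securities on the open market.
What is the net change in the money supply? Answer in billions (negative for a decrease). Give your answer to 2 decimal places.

Before: m₁ = 1 / (0.2791 + 0.061) ≈ 2.9403, MB₁ = 7.498, so M₁ = 2.9403 × 7.498 ≈ 22.0464 billion.
After: m₂ = 1 / (0.26 + 0.061) ≈ 3.1153, MB₂ = 7.498 − 1.635 = 5.863, so M₂ = 3.1153 × 5.863 ≈ 18.265 billion.
ΔM = M₂ − M₁ = 18.265 − 22.0464 = -3.7814 billion.

-3.78 billion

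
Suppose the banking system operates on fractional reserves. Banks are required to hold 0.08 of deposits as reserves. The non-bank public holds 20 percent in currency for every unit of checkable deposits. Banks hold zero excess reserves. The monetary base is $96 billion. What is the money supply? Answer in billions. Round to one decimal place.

The money multiplier is m = (1 + c) / (rr + c) = (1 + 0.2) / (0.08 + 0.2) ≈ 4.2857.
So M = m × MB = 4.2857 × 96 = 411.4272 billion.

$411.4 billion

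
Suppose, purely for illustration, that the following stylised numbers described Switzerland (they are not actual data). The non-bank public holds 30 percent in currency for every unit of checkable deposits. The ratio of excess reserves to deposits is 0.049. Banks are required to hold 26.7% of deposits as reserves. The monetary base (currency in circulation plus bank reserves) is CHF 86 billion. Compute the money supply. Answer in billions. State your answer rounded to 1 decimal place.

The money multiplier is m = (1 + c) / (rr + e + c) = (1 + 0.3) / (0.267 + 0.049 + 0.3) ≈ 2.1104.
So M = m × MB = 2.1104 × 86 = 181.4944 billion.

CHF 181.5 billion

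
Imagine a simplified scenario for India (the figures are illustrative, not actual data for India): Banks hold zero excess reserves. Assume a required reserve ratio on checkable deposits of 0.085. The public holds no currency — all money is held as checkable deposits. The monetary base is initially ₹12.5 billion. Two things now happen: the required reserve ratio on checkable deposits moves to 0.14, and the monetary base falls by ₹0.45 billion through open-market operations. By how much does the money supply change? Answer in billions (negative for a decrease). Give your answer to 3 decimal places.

Before: m₁ = 1 / (0.085) ≈ 11.764706, MB₁ = 12.5, so M₁ = 11.764706 × 12.5 ≈ 147.0588 billion.
After: m₂ = 1 / (0.14) ≈ 7.142857, MB₂ = 12.5 − 0.45 = 12.05, so M₂ = 7.142857 × 12.05 ≈ 86.0714 billion.
ΔM = M₂ − M₁ = 86.0714 − 147.0588 = -60.9874 billion.

-60.987 billion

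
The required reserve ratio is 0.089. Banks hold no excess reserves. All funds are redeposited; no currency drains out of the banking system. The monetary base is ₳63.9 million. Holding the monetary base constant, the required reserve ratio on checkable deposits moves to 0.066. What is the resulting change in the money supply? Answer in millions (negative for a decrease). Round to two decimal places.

Initially m₁ = 1 / (0.089) ≈ 11.23596, so M₁ = 11.23596 × 63.9 ≈ 717.9778 million.
After the change m₂ = 1 / (0.066) ≈ 15.15152, so M₂ = 15.15152 × 63.9 ≈ 968.1821 million.
ΔM = M₂ − M₁ = 968.1821 − 717.9778 = 250.2043 million.

₳250.20 million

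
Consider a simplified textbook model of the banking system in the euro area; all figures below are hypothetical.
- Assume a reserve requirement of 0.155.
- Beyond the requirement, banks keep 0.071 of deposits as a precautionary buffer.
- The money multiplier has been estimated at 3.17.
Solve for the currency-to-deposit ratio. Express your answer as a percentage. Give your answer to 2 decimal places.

13.07%

Using m = 3.17. From m = (1 + c)/(c + rr + e), rearranging gives 1 + c = m·(c + rr + e), so c·(1 − m) = m·(rr + e) − 1.
Hence c = [m·(rr + e) − 1]/(1 − m) = [3.17 × (0.155 + 0.071) − 1] / (1 − 3.17) ≈ 0.130682.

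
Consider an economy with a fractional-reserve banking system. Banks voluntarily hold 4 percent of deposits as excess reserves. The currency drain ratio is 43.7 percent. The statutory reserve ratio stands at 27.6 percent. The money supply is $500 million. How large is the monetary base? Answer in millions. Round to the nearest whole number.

$262 million

The money multiplier is m = (1 + c) / (rr + e + c) = (1 + 0.437) / (0.276 + 0.04 + 0.437) ≈ 1.9084.
MB = M / m = 500 / 1.9084 ≈ 261.9996 million.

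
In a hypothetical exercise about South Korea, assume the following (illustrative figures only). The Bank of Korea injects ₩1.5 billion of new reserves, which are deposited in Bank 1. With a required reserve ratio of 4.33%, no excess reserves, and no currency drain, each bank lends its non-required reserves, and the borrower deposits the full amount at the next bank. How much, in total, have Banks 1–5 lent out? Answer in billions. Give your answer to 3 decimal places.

Bank i lends (1 − rr)^i of the original deposit: Bank 1 lends 1.5·0.9567 ≈ 1.4350, Bank 2 lends 1.5·0.9567² ≈ 1.3729, and so on.
Summing a geometric series: total = 1.5·[0.9567·(1 − 0.9567^5) / (1 − 0.9567)] ≈ 6.5802 billion.

₩6.580 billion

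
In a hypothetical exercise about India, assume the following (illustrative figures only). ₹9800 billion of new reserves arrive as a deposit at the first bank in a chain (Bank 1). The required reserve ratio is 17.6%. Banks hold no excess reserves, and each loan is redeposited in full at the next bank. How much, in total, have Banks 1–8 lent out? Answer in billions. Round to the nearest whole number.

Bank i lends (1 − rr)^i of the original deposit: Bank 1 lends 9800·0.8240 = 8075.2000, Bank 2 lends 9800·0.8240² = 6653.9648, and so on.
Summing a geometric series: total = 9800·[0.8240·(1 − 0.8240^8) / (1 − 0.8240)] ≈ 36130.6126 billion.

₹36131 billion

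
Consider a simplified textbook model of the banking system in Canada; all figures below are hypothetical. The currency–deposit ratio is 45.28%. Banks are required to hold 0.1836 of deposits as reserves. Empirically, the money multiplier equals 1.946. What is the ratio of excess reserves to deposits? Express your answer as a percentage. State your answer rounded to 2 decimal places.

Using m = 1.946. Since m = (1 + c)/(c + rr + e), the denominator satisfies c + rr + e = (1 + c)/m = (1 + 0.4528) / 1.946 ≈ 0.746557.
With c = 0.4528 and rr = 0.1836, the ratio of excess reserves to deposits is 0.746557 − 0.4528 − 0.1836 = 0.110157.

11.02%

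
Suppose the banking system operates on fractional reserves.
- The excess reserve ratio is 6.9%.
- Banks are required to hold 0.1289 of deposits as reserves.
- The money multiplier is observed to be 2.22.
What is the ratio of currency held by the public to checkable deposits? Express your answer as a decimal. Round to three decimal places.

Using m = 2.22. From m = (1 + c)/(c + rr + e), rearranging gives 1 + c = m·(c + rr + e), so c·(1 − m) = m·(rr + e) − 1.
Hence c = [m·(rr + e) − 1]/(1 − m) = [2.22 × (0.1289 + 0.069) − 1] / (1 − 2.22) ≈ 0.459559.

0.460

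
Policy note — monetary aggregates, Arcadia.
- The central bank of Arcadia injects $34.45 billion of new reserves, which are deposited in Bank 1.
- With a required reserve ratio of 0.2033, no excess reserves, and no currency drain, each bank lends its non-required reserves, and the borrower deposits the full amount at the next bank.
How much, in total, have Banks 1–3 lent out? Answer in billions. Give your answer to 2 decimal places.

Bank i lends (1 − rr)^i of the original deposit: Bank 1 lends 34.45·0.7967 ≈ 27.4463, Bank 2 lends 34.45·0.7967² ≈ 21.8665, and so on.
Summing a geometric series: total = 34.45·[0.7967·(1 − 0.7967^3) / (1 − 0.7967)] ≈ 66.7338 billion.

$66.73 billion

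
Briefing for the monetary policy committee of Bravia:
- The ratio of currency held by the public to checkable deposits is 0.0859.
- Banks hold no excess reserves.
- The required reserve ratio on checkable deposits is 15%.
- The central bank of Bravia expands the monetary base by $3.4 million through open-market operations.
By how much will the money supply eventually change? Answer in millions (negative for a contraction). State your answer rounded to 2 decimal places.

$15.65 million

The money multiplier is m = (1 + c) / (rr + c) = (1 + 0.0859) / (0.15 + 0.0859) ≈ 4.6032.
The purchase adds 3.4 million of base, so ΔM = m × ΔMB = 4.6032 × (+3.4) ≈ 15.6509 million.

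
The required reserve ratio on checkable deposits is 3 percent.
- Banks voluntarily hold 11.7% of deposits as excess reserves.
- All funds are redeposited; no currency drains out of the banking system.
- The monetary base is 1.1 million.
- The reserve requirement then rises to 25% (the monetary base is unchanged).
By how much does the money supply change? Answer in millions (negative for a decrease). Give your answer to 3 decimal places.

Initially m₁ = 1 / (0.03 + 0.117) ≈ 6.80272, so M₁ = 6.80272 × 1.1 ≈ 7.483 million.
After the change m₂ = 1 / (0.25 + 0.117) ≈ 2.72480, so M₂ = 2.72480 × 1.1 ≈ 2.9973 million.
ΔM = M₂ − M₁ = 2.9973 − 7.483 = -4.4857 million.

-4.486 million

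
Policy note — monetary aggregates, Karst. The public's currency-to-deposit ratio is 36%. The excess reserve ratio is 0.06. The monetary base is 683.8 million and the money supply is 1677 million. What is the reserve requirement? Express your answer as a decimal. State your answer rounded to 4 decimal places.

0.1345

Using m = M/MB = 1677/683.8 ≈ 2.452471. Since m = (1 + c)/(c + rr + e), the denominator satisfies c + rr + e = (1 + c)/m = (1 + 0.36) / 2.452471 ≈ 0.554543.
With c = 0.36 and e = 0.06, the reserve requirement is 0.554543 − 0.36 − 0.06 = 0.134543.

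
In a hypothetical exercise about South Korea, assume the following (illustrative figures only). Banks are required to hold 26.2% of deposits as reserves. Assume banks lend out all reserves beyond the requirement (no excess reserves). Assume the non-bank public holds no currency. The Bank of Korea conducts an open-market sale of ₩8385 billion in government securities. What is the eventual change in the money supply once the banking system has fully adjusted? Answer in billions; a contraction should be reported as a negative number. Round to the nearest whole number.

The simple money multiplier is m = 1/rr = 1/0.262 ≈ 3.81679.
An open-market sale reduces the monetary base by 8385 billion, so ΔM = m × ΔMB = 3.81679 × (−8385) ≈ -32003.7841 billion.

-32004 billion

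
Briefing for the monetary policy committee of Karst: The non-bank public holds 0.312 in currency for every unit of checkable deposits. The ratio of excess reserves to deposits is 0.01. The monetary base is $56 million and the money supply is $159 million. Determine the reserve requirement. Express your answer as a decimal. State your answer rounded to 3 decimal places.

Using m = M/MB = 159/56 ≈ 2.839286. Since m = (1 + c)/(c + rr + e), the denominator satisfies c + rr + e = (1 + c)/m = (1 + 0.312) / 2.839286 ≈ 0.462088.
With c = 0.312 and e = 0.01, the reserve requirement is 0.462088 − 0.312 − 0.01 = 0.140088.

0.140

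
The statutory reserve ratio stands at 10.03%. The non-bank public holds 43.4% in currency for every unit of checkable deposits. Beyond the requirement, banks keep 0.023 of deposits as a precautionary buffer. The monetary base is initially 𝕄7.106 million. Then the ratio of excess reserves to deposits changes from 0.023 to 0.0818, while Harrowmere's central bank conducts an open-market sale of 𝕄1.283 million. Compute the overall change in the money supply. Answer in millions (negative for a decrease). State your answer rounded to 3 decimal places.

Before: m₁ = (1 + 0.434) / (0.1003 + 0.023 + 0.434) ≈ 2.57312, MB₁ = 7.106, so M₁ = 2.57312 × 7.106 ≈ 18.2846 million.
After: m₂ = (1 + 0.434) / (0.1003 + 0.0818 + 0.434) ≈ 2.32754, MB₂ = 7.106 − 1.283 = 5.823, so M₂ = 2.32754 × 5.823 ≈ 13.5533 million.
ΔM = M₂ − M₁ = 13.5533 − 18.2846 = -4.7313 million.

-4.731 million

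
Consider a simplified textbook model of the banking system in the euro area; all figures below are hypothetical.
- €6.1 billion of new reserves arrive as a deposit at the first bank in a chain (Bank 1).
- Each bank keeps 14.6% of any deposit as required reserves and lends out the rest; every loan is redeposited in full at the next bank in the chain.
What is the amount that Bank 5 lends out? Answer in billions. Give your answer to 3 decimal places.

€2.771 billion

Each bank lends a fraction (1 − rr) = 0.8540 of the deposit it receives, so Bank 5 receives 6.1·0.8540^4 and lends 6.1·0.8540^5 ≈ 2.7709 billion.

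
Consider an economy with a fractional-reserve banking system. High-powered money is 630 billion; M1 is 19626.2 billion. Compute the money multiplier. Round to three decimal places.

31.153

The money multiplier is m = M / MB = 19626.2 / 630 ≈ 31.15270.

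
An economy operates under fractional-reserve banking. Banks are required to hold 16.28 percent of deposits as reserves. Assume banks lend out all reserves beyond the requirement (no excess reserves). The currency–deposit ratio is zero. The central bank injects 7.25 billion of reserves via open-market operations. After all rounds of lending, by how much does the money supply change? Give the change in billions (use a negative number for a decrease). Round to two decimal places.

44.53 billion

The simple money multiplier is m = 1/rr = 1/0.1628 ≈ 6.1425.
An open-market purchase increases the monetary base by 7.25 billion, so ΔM = m × ΔMB = 6.1425 × 7.25 ≈ 44.5331 billion.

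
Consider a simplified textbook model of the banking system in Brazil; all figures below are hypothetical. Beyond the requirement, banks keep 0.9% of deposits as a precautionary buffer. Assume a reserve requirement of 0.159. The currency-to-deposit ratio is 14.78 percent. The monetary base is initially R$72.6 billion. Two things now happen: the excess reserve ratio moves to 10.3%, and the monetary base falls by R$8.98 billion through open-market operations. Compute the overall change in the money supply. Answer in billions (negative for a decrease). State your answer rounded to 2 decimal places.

Before: m₁ = (1 + 0.1478) / (0.159 + 0.009 + 0.1478) ≈ 3.63458, MB₁ = 72.6, so M₁ = 3.63458 × 72.6 ≈ 263.8705 billion.
After: m₂ = (1 + 0.1478) / (0.159 + 0.103 + 0.1478) ≈ 2.80088, MB₂ = 72.6 − 8.98 = 63.62, so M₂ = 2.80088 × 63.62 ≈ 178.192 billion.
ΔM = M₂ − M₁ = 178.192 − 263.8705 = -85.6785 billion.

-85.68 billion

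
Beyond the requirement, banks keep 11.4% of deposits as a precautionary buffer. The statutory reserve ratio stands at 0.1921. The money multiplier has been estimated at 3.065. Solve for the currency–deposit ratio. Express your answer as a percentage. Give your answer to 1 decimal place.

3.0%

Using m = 3.065. From m = (1 + c)/(c + rr + e), rearranging gives 1 + c = m·(c + rr + e), so c·(1 − m) = m·(rr + e) − 1.
Hence c = [m·(rr + e) − 1]/(1 − m) = [3.065 × (0.1921 + 0.114) − 1] / (1 − 3.065) ≈ 0.029929.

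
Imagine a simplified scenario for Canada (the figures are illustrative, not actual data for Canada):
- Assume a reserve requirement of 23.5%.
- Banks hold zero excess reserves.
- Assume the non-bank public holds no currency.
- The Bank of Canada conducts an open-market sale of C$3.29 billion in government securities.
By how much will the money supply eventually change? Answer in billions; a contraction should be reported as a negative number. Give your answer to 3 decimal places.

-14.000 billion

The simple money multiplier is m = 1/rr = 1/0.235 ≈ 4.25532.
An open-market sale reduces the monetary base by 3.29 billion, so ΔM = m × ΔMB = 4.25532 × (−3.29) ≈ -14 billion.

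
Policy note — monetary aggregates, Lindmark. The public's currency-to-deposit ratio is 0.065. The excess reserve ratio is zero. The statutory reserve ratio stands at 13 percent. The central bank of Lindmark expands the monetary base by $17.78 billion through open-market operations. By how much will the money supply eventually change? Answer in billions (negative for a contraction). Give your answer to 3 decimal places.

$97.106 billion

The money multiplier is m = (1 + c) / (rr + c) = (1 + 0.065) / (0.13 + 0.065) ≈ 5.461538.
The purchase adds 17.78 billion of base, so ΔM = m × ΔMB = 5.461538 × (+17.78) ≈ 97.1061 billion.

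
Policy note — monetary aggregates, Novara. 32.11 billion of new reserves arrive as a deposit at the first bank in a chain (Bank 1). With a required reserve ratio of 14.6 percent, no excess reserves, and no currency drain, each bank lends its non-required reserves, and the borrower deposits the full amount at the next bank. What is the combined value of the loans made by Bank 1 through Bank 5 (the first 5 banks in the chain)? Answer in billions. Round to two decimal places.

102.50 billion

Bank i lends (1 − rr)^i of the original deposit: Bank 1 lends 32.11·0.8540 ≈ 27.4219, Bank 2 lends 32.11·0.8540² ≈ 23.4183, and so on.
Summing a geometric series: total = 32.11·[0.8540·(1 − 0.8540^5) / (1 − 0.8540)] ≈ 102.5047 billion.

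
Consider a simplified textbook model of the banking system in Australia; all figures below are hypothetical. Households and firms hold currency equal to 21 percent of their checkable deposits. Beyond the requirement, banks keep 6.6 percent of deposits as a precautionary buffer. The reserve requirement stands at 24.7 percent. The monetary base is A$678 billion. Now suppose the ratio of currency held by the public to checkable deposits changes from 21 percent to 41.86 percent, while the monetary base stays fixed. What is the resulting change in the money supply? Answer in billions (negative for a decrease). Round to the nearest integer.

-254 billion

Initially m₁ = (1 + 0.21) / (0.247 + 0.066 + 0.21) ≈ 2.3136, so M₁ = 2.3136 × 678 = 1568.6208 billion.
After the change m₂ = (1 + 0.4186) / (0.247 + 0.066 + 0.4186) ≈ 1.9390, so M₂ = 1.9390 × 678 = 1314.642 billion.
ΔM = M₂ − M₁ = 1314.642 − 1568.6208 = -253.9788 billion.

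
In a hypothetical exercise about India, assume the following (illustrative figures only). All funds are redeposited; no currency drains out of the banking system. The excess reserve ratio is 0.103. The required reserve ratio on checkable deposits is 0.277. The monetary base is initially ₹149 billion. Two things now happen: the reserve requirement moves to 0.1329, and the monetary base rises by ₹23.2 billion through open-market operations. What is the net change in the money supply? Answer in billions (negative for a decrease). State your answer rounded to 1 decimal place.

Before: m₁ = 1 / (0.277 + 0.103) ≈ 2.63158, MB₁ = 149, so M₁ = 2.63158 × 149 ≈ 392.1054 billion.
After: m₂ = 1 / (0.1329 + 0.103) ≈ 4.23908, MB₂ = 149 + 23.2 = 172.2, so M₂ = 4.23908 × 172.2 ≈ 729.9696 billion.
ΔM = M₂ − M₁ = 729.9696 − 392.1054 = 337.8642 billion.

₹337.9 billion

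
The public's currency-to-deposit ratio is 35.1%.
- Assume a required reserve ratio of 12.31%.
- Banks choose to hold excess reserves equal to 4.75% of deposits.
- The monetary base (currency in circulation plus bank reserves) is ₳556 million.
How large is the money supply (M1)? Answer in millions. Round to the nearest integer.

The money multiplier is m = (1 + c) / (rr + e + c) = (1 + 0.351) / (0.1231 + 0.0475 + 0.351) ≈ 2.5901.
So M = m × MB = 2.5901 × 556 = 1440.0956 million.

₳1440 million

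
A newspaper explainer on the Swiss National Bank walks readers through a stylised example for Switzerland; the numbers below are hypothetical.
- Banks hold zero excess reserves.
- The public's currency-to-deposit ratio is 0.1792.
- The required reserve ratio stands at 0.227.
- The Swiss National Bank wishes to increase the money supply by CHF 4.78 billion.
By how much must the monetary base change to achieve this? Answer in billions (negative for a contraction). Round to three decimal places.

CHF 1.647 billion

The money multiplier is m = (1 + c) / (rr + c) = (1 + 0.1792) / (0.227 + 0.1792) ≈ 2.90300.
ΔMB = ΔM / m = (+4.78) / 2.90300 ≈ 1.6466 billion.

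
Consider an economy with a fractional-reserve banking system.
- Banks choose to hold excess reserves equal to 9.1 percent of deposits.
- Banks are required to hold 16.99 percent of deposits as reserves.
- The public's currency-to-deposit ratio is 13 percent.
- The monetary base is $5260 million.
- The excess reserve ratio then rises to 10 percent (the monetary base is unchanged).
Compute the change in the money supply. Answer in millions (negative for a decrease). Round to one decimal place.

Initially m₁ = (1 + 0.13) / (0.1699 + 0.091 + 0.13) ≈ 2.890765, so M₁ = 2.890765 × 5260 = 15205.4239 million.
After the change m₂ = (1 + 0.13) / (0.1699 + 0.1 + 0.13) ≈ 2.825706, so M₂ = 2.825706 × 5260 ≈ 14863.2136 million.
ΔM = M₂ − M₁ = 14863.2136 − 15205.4239 = -342.2103 million.

-342.2 million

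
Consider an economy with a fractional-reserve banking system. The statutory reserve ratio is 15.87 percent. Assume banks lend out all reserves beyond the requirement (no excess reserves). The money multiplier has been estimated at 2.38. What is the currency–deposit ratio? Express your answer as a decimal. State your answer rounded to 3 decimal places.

0.451

Using m = 2.38. From m = (1 + c)/(c + rr + e), rearranging gives 1 + c = m·(c + rr + e), so c·(1 − m) = m·(rr + e) − 1.
Hence c = [m·(rr + e) − 1]/(1 − m) = [2.38 × (0.1587 + 0) − 1] / (1 − 2.38) ≈ 0.450938.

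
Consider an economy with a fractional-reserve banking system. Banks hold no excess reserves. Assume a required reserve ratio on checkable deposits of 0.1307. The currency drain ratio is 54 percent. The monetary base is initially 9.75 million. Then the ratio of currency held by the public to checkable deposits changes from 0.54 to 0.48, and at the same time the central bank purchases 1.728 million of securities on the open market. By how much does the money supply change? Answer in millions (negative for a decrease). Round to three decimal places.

Before: m₁ = (1 + 0.54) / (0.1307 + 0.54) ≈ 2.296109, MB₁ = 9.75, so M₁ = 2.296109 × 9.75 ≈ 22.3871 million.
After: m₂ = (1 + 0.48) / (0.1307 + 0.48) ≈ 2.423449, MB₂ = 9.75 + 1.728 = 11.478, so M₂ = 2.423449 × 11.478 ≈ 27.8163 million.
ΔM = M₂ − M₁ = 27.8163 − 22.3871 = 5.4292 million.

5.429 million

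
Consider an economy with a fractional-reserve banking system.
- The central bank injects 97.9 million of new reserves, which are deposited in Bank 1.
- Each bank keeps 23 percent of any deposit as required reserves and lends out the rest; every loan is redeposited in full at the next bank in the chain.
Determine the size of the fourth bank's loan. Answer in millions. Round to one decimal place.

Each bank lends a fraction (1 − rr) = 0.7700 of the deposit it receives, so Bank 4 receives 97.9·0.7700^3 and lends 97.9·0.7700^4 ≈ 34.4148 million.

34.4 million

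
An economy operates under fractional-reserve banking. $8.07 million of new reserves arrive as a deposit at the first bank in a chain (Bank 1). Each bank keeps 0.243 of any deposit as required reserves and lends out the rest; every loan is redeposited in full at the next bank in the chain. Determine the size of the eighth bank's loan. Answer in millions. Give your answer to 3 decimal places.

$0.870 million

Each bank lends a fraction (1 − rr) = 0.7570 of the deposit it receives, so Bank 8 receives 8.07·0.7570^7 and lends 8.07·0.7570^8 ≈ 0.8702 million.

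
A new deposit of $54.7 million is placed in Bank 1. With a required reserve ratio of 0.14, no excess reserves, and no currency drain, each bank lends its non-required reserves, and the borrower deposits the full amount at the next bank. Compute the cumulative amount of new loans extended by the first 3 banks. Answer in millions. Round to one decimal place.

$122.3 million

Bank i lends (1 − rr)^i of the original deposit: Bank 1 lends 54.7·0.8600 = 47.0420, Bank 2 lends 54.7·0.8600² ≈ 40.4561, and so on.
Summing a geometric series: total = 54.7·[0.8600·(1 − 0.8600^3) / (1 − 0.8600)] ≈ 122.2904 million.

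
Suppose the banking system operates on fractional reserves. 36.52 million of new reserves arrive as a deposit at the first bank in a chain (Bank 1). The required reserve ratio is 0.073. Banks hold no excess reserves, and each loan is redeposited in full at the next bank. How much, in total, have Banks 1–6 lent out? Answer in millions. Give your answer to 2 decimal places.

169.47 million

Bank i lends (1 − rr)^i of the original deposit: Bank 1 lends 36.52·0.9270 ≈ 33.8540, Bank 2 lends 36.52·0.9270² ≈ 31.3827, and so on.
Summing a geometric series: total = 36.52·[0.9270·(1 − 0.9270^6) / (1 − 0.9270)] ≈ 169.4704 million.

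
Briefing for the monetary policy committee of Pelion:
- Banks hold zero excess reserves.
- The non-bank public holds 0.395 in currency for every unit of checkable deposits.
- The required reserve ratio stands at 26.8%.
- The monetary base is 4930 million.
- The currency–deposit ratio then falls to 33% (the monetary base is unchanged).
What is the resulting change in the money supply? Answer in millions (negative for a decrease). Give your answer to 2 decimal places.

591.64 million

Initially m₁ = (1 + 0.395) / (0.268 + 0.395) ≈ 2.1040724, so M₁ = 2.1040724 × 4930 ≈ 10373.0769 million.
After the change m₂ = (1 + 0.33) / (0.268 + 0.33) ≈ 2.2240803, so M₂ = 2.2240803 × 4930 ≈ 10964.7159 million.
ΔM = M₂ − M₁ = 10964.7159 − 10373.0769 = 591.639 million.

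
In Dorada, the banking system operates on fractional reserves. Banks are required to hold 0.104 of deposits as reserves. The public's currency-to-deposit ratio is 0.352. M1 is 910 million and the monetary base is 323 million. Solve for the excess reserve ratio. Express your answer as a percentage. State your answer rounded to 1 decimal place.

Using m = M/MB = 910/323 ≈ 2.817337. Since m = (1 + c)/(c + rr + e), the denominator satisfies c + rr + e = (1 + c)/m = (1 + 0.352) / 2.817337 ≈ 0.479886.
With c = 0.352 and rr = 0.104, the excess reserve ratio is 0.479886 − 0.352 − 0.104 = 0.023886.

2.4%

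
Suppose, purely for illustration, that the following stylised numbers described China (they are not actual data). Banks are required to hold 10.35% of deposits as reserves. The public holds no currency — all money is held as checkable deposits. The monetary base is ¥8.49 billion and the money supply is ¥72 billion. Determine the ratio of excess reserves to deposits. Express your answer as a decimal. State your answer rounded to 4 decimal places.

0.0144

Using m = M/MB = 72/8.49 ≈ 8.480565. Since m = (1 + c)/(c + rr + e), the denominator satisfies c + rr + e = (1 + c)/m = (1 + 0) / 8.480565 ≈ 0.117917.
With c = 0 and rr = 0.1035, the ratio of excess reserves to deposits is 0.117917 − 0 − 0.1035 = 0.014417.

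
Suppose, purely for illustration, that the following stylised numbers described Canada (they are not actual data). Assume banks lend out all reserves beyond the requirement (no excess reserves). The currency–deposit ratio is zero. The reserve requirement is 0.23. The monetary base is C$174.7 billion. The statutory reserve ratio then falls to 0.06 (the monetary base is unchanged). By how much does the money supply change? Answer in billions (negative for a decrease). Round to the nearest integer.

C$2152 billion

Initially m₁ = 1 / (0.23) ≈ 4.3478, so M₁ = 4.3478 × 174.7 ≈ 759.5607 billion.
After the change m₂ = 1 / (0.06) ≈ 16.6667, so M₂ = 16.6667 × 174.7 ≈ 2911.6725 billion.
ΔM = M₂ − M₁ = 2911.6725 − 759.5607 = 2152.1118 billion.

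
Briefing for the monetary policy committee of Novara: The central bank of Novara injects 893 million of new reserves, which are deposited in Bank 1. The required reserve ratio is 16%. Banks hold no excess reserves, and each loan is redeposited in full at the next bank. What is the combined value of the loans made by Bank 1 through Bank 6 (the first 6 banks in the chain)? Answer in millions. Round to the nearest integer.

3041 million

Bank i lends (1 − rr)^i of the original deposit: Bank 1 lends 893·0.8400 = 750.1200, Bank 2 lends 893·0.8400² = 630.1008, and so on.
Summing a geometric series: total = 893·[0.8400·(1 − 0.8400^6) / (1 − 0.8400)] ≈ 3041.2770 million.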